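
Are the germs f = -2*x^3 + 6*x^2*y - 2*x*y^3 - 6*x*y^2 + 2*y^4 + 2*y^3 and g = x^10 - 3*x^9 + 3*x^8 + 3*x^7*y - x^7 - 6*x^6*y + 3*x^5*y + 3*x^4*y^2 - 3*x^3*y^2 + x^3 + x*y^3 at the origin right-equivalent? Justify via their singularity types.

Yes.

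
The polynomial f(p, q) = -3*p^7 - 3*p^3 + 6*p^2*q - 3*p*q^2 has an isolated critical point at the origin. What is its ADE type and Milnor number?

Type D_{8}, Milnor number mu = 8.

The Hessian of f at 0 is [[0, 0], [0, 0]] with rank 0, so corank 2. A Groebner basis of the Jacobian ideal J(f) in C{p,q} is {-p*q/7 + q^6 + q^2/7, p*q^2 - q^3, p^2 - p*q}; counting standard monomials gives mu = 8. Corank 2; j^3 = -3*p*(p - q)^2 has shape L^2 M (L != M), so D-series; mu = 8 gives D_8.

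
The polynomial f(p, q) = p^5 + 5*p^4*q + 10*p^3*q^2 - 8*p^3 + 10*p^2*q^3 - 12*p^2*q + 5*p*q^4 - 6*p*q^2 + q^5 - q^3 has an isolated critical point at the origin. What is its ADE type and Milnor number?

Type E_{8}, Milnor number mu = 8.

The Hessian of f at 0 is [[0, 0], [0, 0]] with rank 0, so corank 2. A Groebner basis of the Jacobian ideal J(f) in C{p,q} is {q^5, p*q^3 + 5*q^4/8, p^2 + p*q + q^2/4}; counting standard monomials gives mu = 8. Corank 2; j^3 = -(2*p + q)^3 is a perfect cube, so E-series; the 5-jet and mu = 8 give E_8.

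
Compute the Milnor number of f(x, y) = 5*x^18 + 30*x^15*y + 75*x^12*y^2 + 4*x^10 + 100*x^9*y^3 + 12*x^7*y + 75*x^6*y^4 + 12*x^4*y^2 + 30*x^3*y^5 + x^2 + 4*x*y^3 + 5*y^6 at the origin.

The Hessian of f at 0 is [[2, 0], [0, 0]] with rank 1, so corank 1. A Groebner basis of the Jacobian ideal J(f) in C{x,y} is {x*y^2, x/2 + y^3, x^2}; counting standard monomials gives mu = 5. Corank 1: A-series; mu = 5 gives A_5.

5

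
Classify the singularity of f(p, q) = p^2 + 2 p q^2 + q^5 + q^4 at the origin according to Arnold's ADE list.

A_{4}

The Hessian of f at 0 is [[2, 0], [0, 0]] with rank 1, so corank 1. A Groebner basis of the Jacobian ideal J(f) in C{p,q} is {p^2, p + q^2}; counting standard monomials gives mu = 4. Corank 1: A-series; mu = 4 gives A_4.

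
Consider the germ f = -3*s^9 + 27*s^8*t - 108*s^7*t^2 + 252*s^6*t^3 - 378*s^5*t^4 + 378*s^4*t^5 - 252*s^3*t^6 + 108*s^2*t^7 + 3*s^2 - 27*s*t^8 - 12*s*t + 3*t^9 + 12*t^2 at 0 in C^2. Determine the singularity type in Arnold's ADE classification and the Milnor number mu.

The Hessian of f at 0 has rank 1. Corank 1: A-series; mu = 8 gives A_8.

Type A_{8}, Milnor number mu = 8.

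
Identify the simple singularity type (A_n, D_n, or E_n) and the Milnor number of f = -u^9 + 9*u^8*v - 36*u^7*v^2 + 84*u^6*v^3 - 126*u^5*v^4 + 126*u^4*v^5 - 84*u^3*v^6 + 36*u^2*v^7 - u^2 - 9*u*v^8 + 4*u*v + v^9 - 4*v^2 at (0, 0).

Type A_{8}, Milnor number mu = 8.

The Hessian of f at 0 has rank 1. Corank 1: A-series; mu = 8 gives A_8.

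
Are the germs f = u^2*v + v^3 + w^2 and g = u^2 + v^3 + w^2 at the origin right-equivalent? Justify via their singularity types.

No.

The Hessian of f at 0 has rank 1. Corank 2; j^3 = v*(u^2 + v^2) splits into three distinct lines over C (the quadratic factor has nonzero discriminant), so D_4. The Hessian of g at 0 has rank 2. Corank 1: A-series; mu = 2 gives A_2. f is D_4 but g is A_2, hence not right-equivalent.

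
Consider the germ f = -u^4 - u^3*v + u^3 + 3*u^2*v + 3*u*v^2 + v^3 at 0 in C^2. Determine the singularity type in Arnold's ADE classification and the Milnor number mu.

Type E_{7}, Milnor number mu = 7.

The Hessian of f at 0 is [[0, 0], [0, 0]] with rank 0, so corank 2. A Groebner basis of the Jacobian ideal J(f) in C{u,v} is {3*u^2 + 6*u*v + v^4 + v^3 + 3*v^2, u^3 - 3*u^2 - 6*u*v - 3*v^2, u^2*v + 3*u^2 + 6*u*v + 3*v^2, -2*u^2 + u*v^2 - 4*u*v + v^3/3 - 2*v^2}; counting standard monomials gives mu = 7. Corank 2; j^3 = (u + v)^3 is a perfect cube, so E-series; the 4-jet and mu = 7 give E_7.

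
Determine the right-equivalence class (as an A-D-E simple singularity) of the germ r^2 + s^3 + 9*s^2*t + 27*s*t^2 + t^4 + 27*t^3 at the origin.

The Hessian of f at 0 has rank 1. Corank 2; j^3 = (s + 3*t)^3 is a perfect cube, so E-series; the 4-jet and mu = 6 give E_6.

E6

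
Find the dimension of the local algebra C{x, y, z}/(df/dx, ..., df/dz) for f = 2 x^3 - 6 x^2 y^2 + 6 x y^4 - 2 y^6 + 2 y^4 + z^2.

6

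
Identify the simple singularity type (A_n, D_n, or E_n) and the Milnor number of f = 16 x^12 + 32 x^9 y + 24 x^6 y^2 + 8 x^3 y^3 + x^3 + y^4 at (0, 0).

Type E6, Milnor number mu = 6.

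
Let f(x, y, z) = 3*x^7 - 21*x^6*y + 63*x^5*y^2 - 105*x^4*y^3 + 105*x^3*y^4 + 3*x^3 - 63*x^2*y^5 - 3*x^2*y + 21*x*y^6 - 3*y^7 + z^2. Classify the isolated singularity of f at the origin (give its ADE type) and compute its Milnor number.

The Hessian of f at 0 has rank 1. Corank 2; j^3 = 3*x^2*(x - y) has shape L^2 M (L != M), so D-series; mu = 8 gives D_8.

Type D_{8}, Milnor number mu = 8.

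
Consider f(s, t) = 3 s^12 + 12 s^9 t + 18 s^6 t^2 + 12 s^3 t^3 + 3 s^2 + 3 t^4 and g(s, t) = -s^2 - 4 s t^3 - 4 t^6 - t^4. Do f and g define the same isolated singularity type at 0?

The Hessian of f at 0 has rank 1. Corank 1: A-series; mu = 3 gives A_3. The Hessian of g at 0 has rank 1. Corank 1: A-series; mu = 3 gives A_3. Both have type A_3, hence right-equivalent.

Yes.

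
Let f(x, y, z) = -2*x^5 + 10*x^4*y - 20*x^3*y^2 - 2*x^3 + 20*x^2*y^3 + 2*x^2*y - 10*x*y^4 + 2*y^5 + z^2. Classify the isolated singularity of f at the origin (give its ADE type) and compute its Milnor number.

Type D_6, Milnor number mu = 6.

The Hessian of f at 0 is [[0, 0, 0], [0, 0, 0], [0, 0, 2]] with rank 1, so corank 2. A Groebner basis of the Jacobian ideal J(f) in C{x,y,z} is {x*y/5 + y^4, x*y^2, x^2 - x*y, z}; counting standard monomials gives mu = 6. Corank 2; j^3 = -2*x^2*(x - y) has shape L^2 M (L != M), so D-series; mu = 6 gives D_6.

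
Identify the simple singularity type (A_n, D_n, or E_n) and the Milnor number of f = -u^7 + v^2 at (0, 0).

Type A6, Milnor number mu = 6.

The Hessian of f at 0 has rank 1. Corank 1: A-series; mu = 6 gives A_6.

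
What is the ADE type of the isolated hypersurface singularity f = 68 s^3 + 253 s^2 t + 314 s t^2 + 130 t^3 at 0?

D_{4}

The Hessian of f at 0 is [[0, 0], [0, 0]] with rank 0, so corank 2. A Groebner basis of the Jacobian ideal J(f) in C{s,t} is {t^3, s^2 - 74*t^2/47, s*t + 59*t^2/47}; counting standard monomials gives mu = 4. Corank 2; j^3 = (4*s + 5*t)*(17*s^2 + 42*s*t + 26*t^2) splits into three distinct lines over C (the quadratic factor has nonzero discriminant), so D_4.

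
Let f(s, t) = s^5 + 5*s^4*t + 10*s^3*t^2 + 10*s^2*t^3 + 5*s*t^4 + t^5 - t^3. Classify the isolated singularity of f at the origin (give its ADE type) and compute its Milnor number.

Type E_{8}, Milnor number mu = 8.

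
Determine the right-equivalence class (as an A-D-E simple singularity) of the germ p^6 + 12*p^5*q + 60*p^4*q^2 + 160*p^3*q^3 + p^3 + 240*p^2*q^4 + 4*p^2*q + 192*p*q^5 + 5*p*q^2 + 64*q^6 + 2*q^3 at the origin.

D7

The Hessian of f at 0 is [[0, 0], [0, 0]] with rank 0, so corank 2. A Groebner basis of the Jacobian ideal J(f) in C{p,q} is {-p*q/6 + q^5 - q^2/6, p*q^2 + q^3, p^2 + 3*p*q + 2*q^2}; counting standard monomials gives mu = 7. Corank 2; j^3 = (p + q)^2*(p + 2*q) has shape L^2 M (L != M), so D-series; mu = 7 gives D_7.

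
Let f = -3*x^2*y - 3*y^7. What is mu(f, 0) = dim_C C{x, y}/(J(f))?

8

The Hessian of f at 0 is [[0, 0], [0, 0]] with rank 0, so corank 2. A Groebner basis of the Jacobian ideal J(f) in C{x,y} is {x^2/7 + y^6, x^3, x*y}; counting standard monomials gives mu = 8. Corank 2; j^3 = -3*x^2*y has shape L^2 M (L != M), so D-series; mu = 8 gives D_8.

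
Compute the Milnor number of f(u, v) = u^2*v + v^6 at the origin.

The Hessian of f at 0 is [[0, 0], [0, 0]] with rank 0, so corank 2. A Groebner basis of the Jacobian ideal J(f) in C{u,v} is {u^2/6 + v^5, u^3, u*v}; counting standard monomials gives mu = 7. Corank 2; j^3 = u^2*v has shape L^2 M (L != M), so D-series; mu = 7 gives D_7.

7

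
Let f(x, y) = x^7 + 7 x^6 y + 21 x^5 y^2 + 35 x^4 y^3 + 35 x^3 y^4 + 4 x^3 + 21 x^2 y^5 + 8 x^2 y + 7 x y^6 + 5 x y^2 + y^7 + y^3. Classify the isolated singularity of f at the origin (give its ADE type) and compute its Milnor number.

Type D_{8}, Milnor number mu = 8.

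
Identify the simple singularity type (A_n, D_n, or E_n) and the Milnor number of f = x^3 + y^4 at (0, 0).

Type E_{6}, Milnor number mu = 6.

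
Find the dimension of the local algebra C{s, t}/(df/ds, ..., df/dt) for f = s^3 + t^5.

The Hessian of f at 0 is [[0, 0], [0, 0]] with rank 0, so corank 2. A Groebner basis of the Jacobian ideal J(f) in C{s,t} is {t^4, s^2}; counting standard monomials gives mu = 8. Corank 2; j^3 = s^3 is a perfect cube, so E-series; the 5-jet and mu = 8 give E_8.

8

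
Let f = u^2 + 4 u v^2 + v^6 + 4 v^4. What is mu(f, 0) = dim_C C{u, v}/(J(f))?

5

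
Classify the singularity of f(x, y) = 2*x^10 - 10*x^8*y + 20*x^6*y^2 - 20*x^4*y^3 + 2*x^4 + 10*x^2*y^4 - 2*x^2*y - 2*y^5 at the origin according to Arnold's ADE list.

D6

The Hessian of f at 0 is [[0, 0], [0, 0]] with rank 0, so corank 2. A Groebner basis of the Jacobian ideal J(f) in C{x,y} is {x^2/5 + y^4, x^3, x*y}; counting standard monomials gives mu = 6. Corank 2; j^3 = -2*x^2*y has shape L^2 M (L != M), so D-series; mu = 6 gives D_6.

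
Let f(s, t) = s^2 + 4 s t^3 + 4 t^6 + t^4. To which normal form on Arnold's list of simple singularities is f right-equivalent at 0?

A_{3}

The Hessian of f at 0 has rank 1. Corank 1: A-series; mu = 3 gives A_3.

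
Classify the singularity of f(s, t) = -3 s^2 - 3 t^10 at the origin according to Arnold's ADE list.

A9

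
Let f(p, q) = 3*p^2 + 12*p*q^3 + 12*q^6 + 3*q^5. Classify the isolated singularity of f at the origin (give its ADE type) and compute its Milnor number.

Type A_4, Milnor number mu = 4.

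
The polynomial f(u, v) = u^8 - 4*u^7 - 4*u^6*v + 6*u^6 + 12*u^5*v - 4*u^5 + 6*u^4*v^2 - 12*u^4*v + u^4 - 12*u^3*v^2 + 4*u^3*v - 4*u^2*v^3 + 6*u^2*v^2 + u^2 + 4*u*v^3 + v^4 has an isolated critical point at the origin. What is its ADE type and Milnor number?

Type A_{3}, Milnor number mu = 3.

The Hessian of f at 0 is [[2, 0], [0, 0]] with rank 1, so corank 1. A Groebner basis of the Jacobian ideal J(f) in C{u,v} is {v^3, u}; counting standard monomials gives mu = 3. Corank 1: A-series; mu = 3 gives A_3.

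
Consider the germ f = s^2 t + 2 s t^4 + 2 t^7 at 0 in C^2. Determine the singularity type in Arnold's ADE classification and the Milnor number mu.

Type D_8, Milnor number mu = 8.

The Hessian of f at 0 is [[0, 0], [0, 0]] with rank 0, so corank 2. A Groebner basis of the Jacobian ideal J(f) in C{s,t} is {-s^2/6 + s*t^3, s*t + t^4, s^3, s^2*t}; counting standard monomials gives mu = 8. Corank 2; j^3 = s^2*t has shape L^2 M (L != M), so D-series; mu = 8 gives D_8.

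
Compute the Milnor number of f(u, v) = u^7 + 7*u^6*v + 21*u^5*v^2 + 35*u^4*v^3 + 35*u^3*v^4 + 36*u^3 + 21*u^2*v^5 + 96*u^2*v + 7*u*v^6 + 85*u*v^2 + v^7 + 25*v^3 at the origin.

8

The Hessian of f at 0 has rank 0. Corank 2; j^3 = (u + v)*(6*u + 5*v)^2 has shape L^2 M (L != M), so D-series; mu = 8 gives D_8.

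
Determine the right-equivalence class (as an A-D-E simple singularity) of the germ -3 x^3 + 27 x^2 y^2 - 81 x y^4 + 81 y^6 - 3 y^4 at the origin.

The Hessian of f at 0 is [[0, 0], [0, 0]] with rank 0, so corank 2. A Groebner basis of the Jacobian ideal J(f) in C{x,y} is {x^3, x^2*y, -x^2/6 + x*y^2, y^3}; counting standard monomials gives mu = 6. Corank 2; j^3 = -3*x^3 is a perfect cube, so E-series; the 4-jet and mu = 6 give E_6.

E_{6}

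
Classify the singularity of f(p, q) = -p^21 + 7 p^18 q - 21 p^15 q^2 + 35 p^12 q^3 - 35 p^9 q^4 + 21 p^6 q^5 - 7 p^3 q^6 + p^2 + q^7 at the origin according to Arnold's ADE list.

A6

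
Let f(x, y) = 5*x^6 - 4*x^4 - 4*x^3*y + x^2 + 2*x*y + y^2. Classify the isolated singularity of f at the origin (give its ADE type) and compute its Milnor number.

Type A5, Milnor number mu = 5.

The Hessian of f at 0 is [[2, 2], [2, 2]] with rank 1, so corank 1. A Groebner basis of the Jacobian ideal J(f) in C{x,y} is {x*y^2 - x/2 - y/2, x/2 + y^3 + y/2, x^2 + 2*x*y + y^2}; counting standard monomials gives mu = 5. Corank 1: A-series; mu = 5 gives A_5.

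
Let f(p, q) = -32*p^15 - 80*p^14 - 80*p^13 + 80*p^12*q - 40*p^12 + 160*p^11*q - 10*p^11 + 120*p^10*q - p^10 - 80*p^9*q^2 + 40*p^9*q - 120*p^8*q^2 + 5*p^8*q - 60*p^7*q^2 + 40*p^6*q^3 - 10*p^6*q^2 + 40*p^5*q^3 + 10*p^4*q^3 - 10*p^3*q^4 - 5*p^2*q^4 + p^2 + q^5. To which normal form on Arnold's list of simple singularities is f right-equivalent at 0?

A4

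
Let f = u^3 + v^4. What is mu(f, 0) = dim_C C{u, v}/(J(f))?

The Hessian of f at 0 has rank 0. Corank 2; j^3 = u^3 is a perfect cube, so E-series; the 4-jet and mu = 6 give E_6.

6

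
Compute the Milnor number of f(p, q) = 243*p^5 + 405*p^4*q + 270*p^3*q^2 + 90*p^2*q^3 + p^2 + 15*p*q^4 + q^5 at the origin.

The Hessian of f at 0 has rank 1. Corank 1: A-series; mu = 4 gives A_4.

4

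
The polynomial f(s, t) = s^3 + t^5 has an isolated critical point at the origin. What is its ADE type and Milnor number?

Type E_8, Milnor number mu = 8.

The Hessian of f at 0 has rank 0. Corank 2; j^3 = s^3 is a perfect cube, so E-series; the 5-jet and mu = 8 give E_8.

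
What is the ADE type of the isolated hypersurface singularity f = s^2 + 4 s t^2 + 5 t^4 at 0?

The Hessian of f at 0 has rank 1. Corank 1: A-series; mu = 3 gives A_3.

A_{3}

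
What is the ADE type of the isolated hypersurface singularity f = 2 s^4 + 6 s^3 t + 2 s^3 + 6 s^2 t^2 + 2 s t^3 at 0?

E_{7}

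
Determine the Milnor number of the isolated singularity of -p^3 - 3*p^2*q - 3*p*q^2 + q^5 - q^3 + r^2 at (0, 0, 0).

8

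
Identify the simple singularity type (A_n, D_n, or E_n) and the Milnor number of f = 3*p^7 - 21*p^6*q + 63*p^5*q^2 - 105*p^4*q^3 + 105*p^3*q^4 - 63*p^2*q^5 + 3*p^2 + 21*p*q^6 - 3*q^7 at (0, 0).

Type A_{6}, Milnor number mu = 6.

The Hessian of f at 0 has rank 1. Corank 1: A-series; mu = 6 gives A_6.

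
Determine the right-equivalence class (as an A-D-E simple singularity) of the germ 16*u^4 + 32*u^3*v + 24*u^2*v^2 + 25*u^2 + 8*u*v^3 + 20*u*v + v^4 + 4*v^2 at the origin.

A3

The Hessian of f at 0 has rank 1. Corank 1: A-series; mu = 3 gives A_3.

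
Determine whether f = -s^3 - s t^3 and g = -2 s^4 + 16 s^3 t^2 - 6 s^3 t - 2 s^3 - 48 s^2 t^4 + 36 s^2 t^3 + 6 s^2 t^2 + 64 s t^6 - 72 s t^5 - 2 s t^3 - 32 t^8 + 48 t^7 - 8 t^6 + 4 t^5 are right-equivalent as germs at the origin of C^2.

Yes.

The Hessian of f at 0 has rank 0. Corank 2; j^3 = -s^3 is a perfect cube, so E-series; the 4-jet and mu = 7 give E_7. The Hessian of g at 0 has rank 0. Corank 2; j^3 = -2*s^3 is a perfect cube, so E-series; the 4-jet and mu = 7 give E_7. Both have type E_7, hence right-equivalent.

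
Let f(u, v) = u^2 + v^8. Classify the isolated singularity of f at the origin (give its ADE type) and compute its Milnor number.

Type A_{7}, Milnor number mu = 7.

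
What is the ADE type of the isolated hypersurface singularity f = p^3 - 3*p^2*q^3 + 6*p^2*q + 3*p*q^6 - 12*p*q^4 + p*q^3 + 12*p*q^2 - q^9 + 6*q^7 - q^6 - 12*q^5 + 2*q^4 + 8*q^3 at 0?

E_7

The Hessian of f at 0 has rank 0. Corank 2; j^3 = (p + 2*q)^3 is a perfect cube, so E-series; the 4-jet and mu = 7 give E_7.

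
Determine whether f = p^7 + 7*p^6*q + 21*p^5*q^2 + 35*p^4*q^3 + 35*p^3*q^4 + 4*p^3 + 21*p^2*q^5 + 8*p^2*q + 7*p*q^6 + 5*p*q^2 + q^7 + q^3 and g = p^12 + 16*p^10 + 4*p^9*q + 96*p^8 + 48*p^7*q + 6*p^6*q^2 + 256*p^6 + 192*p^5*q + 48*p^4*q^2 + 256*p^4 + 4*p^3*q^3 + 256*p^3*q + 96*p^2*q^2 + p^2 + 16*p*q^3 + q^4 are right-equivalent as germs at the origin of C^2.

The Hessian of f at 0 has rank 0. Corank 2; j^3 = (p + q)*(2*p + q)^2 has shape L^2 M (L != M), so D-series; mu = 8 gives D_8. The Hessian of g at 0 has rank 1. Corank 1: A-series; mu = 3 gives A_3. f is D_8 but g is A_3, hence not right-equivalent.

No.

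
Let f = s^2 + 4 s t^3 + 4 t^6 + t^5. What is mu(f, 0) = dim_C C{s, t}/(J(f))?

4

The Hessian of f at 0 is [[2, 0], [0, 0]] with rank 1, so corank 1. A Groebner basis of the Jacobian ideal J(f) in C{s,t} is {s/2 + t^3, s^2, s*t}; counting standard monomials gives mu = 4. Corank 1: A-series; mu = 4 gives A_4.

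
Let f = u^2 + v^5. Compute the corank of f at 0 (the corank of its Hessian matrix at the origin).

1

Hessian at 0 has rank 1.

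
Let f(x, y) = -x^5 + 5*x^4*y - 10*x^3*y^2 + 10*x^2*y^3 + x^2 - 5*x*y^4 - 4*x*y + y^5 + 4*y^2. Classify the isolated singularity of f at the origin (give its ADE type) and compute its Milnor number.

The Hessian of f at 0 has rank 1. Corank 1: A-series; mu = 4 gives A_4.

Type A_{4}, Milnor number mu = 4.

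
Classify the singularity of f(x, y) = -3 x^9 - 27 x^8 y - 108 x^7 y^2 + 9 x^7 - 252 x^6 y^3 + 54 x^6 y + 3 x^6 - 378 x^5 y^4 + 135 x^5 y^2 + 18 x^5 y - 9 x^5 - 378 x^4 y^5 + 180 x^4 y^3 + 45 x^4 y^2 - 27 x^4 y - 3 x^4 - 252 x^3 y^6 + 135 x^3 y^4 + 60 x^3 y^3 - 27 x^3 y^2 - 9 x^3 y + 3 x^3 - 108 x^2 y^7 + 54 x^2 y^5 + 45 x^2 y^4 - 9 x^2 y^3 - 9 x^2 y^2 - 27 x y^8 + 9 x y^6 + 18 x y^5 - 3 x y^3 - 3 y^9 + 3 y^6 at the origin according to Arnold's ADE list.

E7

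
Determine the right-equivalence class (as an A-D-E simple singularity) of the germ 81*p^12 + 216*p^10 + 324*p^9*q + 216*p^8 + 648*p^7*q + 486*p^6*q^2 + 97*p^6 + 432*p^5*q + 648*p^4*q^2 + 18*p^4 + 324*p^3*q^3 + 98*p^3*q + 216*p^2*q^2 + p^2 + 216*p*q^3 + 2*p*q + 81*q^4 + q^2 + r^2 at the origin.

A_{3}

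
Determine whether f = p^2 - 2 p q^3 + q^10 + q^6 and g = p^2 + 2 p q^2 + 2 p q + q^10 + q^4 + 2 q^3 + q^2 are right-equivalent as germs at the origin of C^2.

Yes.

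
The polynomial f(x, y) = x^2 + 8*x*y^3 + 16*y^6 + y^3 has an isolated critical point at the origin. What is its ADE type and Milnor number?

Type A_{2}, Milnor number mu = 2.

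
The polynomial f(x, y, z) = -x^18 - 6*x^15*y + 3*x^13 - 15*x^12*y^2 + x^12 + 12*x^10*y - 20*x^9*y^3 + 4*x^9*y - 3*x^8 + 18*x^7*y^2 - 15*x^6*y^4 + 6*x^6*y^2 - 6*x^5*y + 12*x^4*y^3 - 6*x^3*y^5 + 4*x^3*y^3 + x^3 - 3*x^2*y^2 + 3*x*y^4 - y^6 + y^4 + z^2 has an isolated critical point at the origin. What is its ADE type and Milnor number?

Type E6, Milnor number mu = 6.

The Hessian of f at 0 is [[0, 0, 0], [0, 0, 0], [0, 0, 2]] with rank 1, so corank 2. A Groebner basis of the Jacobian ideal J(f) in C{x,y,z} is {x^3, x^2*y, -x^2/2 + x*y^2, y^3, z}; counting standard monomials gives mu = 6. Corank 2; j^3 = x^3 is a perfect cube, so E-series; the 4-jet and mu = 6 give E_6.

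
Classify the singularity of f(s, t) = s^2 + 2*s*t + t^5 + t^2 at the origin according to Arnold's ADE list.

A4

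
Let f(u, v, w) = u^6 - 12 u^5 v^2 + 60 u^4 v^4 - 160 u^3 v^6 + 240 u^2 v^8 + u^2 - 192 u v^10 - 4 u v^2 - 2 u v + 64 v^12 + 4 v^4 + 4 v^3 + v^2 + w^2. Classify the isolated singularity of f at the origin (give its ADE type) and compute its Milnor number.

The Hessian of f at 0 has rank 2. Corank 1: A-series; mu = 5 gives A_5.

Type A5, Milnor number mu = 5.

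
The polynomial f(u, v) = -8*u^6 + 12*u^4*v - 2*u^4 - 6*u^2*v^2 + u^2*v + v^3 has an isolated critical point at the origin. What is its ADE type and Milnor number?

Type D_{4}, Milnor number mu = 4.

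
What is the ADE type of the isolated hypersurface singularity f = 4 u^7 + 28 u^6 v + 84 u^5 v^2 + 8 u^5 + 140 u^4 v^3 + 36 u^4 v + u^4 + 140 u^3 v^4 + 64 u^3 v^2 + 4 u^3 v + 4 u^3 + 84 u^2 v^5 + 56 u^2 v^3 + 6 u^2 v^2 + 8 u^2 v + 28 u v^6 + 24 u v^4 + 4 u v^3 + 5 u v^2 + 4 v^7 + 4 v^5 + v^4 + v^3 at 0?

D5

The Hessian of f at 0 is [[0, 0], [0, 0]] with rank 0, so corank 2. A Groebner basis of the Jacobian ideal J(f) in C{u,v} is {u*v^2 + 2*u*v + v^2, -4*u*v + v^3 - 2*v^2, u^2 + 3*u*v/2 + v^2/2}; counting standard monomials gives mu = 5. Corank 2; j^3 = (u + v)*(2*u + v)^2 has shape L^2 M (L != M), so D-series; mu = 5 gives D_5.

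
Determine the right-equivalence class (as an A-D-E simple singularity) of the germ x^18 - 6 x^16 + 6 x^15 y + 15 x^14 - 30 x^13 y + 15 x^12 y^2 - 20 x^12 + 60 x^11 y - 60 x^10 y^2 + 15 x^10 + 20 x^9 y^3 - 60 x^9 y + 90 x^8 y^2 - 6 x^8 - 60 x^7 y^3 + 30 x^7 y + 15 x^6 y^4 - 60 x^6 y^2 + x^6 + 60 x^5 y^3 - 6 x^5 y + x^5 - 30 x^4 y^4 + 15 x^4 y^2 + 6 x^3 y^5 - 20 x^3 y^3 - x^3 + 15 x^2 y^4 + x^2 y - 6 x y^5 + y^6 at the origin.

The Hessian of f at 0 has rank 0. Corank 2; j^3 = -x^2*(x - y) has shape L^2 M (L != M), so D-series; mu = 7 gives D_7.

D_{7}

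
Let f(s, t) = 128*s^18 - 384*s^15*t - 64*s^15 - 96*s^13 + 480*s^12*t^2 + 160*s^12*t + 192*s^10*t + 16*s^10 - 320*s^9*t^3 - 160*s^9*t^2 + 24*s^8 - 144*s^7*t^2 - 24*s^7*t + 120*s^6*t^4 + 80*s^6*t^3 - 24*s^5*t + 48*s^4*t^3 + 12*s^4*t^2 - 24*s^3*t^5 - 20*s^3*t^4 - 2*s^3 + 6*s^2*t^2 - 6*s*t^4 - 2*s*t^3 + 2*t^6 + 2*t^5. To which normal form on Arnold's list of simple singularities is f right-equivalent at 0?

E7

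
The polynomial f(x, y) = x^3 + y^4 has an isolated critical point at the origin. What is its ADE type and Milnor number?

Type E6, Milnor number mu = 6.

The Hessian of f at 0 is [[0, 0], [0, 0]] with rank 0, so corank 2. A Groebner basis of the Jacobian ideal J(f) in C{x,y} is {y^3, x^2}; counting standard monomials gives mu = 6. Corank 2; j^3 = x^3 is a perfect cube, so E-series; the 4-jet and mu = 6 give E_6.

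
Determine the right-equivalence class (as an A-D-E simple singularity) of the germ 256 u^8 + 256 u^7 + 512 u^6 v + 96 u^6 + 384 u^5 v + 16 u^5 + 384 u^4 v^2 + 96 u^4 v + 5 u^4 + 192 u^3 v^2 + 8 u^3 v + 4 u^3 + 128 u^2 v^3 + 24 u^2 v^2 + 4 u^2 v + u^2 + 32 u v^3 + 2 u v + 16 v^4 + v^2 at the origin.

The Hessian of f at 0 is [[2, 2], [2, 2]] with rank 1, so corank 1. A Groebner basis of the Jacobian ideal J(f) in C{u,v} is {u^2 + u/2 + v/2, u*v - u/2 - v/2, u/2 + v^2 + v/2}; counting standard monomials gives mu = 3. Corank 1: A-series; mu = 3 gives A_3.

A3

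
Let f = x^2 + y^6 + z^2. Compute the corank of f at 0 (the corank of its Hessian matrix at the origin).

1

The Hessian at 0 is [[2, 0, 0], [0, 0, 0], [0, 0, 2]] of rank 2; hence corank 1.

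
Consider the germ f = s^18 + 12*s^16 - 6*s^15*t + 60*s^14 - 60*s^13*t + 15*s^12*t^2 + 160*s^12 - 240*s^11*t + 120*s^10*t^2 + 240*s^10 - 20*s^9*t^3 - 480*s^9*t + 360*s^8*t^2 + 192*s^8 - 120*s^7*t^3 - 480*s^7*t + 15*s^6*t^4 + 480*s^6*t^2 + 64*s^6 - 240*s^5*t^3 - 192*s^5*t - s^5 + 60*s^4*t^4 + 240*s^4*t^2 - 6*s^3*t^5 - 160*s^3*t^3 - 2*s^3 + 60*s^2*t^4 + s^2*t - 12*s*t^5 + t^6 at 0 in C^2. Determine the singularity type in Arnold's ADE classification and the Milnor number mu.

The Hessian of f at 0 has rank 0. Corank 2; j^3 = -s^2*(2*s - t) has shape L^2 M (L != M), so D-series; mu = 7 gives D_7.

Type D7, Milnor number mu = 7.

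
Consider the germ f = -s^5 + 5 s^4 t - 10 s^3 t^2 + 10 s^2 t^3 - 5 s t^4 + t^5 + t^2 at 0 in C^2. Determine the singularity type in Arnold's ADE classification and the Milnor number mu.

The Hessian of f at 0 is [[0, 0], [0, 2]] with rank 1, so corank 1. A Groebner basis of the Jacobian ideal J(f) in C{s,t} is {s^4, t}; counting standard monomials gives mu = 4. Corank 1: A-series; mu = 4 gives A_4.

Type A_4, Milnor number mu = 4.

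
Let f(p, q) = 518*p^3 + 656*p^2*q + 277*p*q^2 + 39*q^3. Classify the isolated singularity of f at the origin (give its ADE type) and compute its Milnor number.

Type D_4, Milnor number mu = 4.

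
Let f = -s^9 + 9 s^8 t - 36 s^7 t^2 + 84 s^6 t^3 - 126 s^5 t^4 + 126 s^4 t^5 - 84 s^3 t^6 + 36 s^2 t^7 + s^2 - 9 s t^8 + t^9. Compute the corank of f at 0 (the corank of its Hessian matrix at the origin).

1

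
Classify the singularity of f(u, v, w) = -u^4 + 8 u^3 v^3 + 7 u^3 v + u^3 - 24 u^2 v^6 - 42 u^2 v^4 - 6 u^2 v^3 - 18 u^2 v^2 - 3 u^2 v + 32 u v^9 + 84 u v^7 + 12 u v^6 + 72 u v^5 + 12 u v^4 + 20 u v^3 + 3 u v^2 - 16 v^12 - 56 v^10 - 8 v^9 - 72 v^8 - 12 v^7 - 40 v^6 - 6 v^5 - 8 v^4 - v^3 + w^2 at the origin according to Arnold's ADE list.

The Hessian of f at 0 has rank 1. Corank 2; j^3 = (u - v)^3 is a perfect cube, so E-series; the 4-jet and mu = 7 give E_7.

E_{7}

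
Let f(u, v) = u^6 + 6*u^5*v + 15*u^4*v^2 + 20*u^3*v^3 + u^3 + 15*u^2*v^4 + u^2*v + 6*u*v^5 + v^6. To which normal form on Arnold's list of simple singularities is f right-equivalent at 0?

D_{7}

The Hessian of f at 0 is [[0, 0], [0, 0]] with rank 0, so corank 2. A Groebner basis of the Jacobian ideal J(f) in C{u,v} is {-u*v/6 + v^5, u*v^2, u^2 + u*v}; counting standard monomials gives mu = 7. Corank 2; j^3 = u^2*(u + v) has shape L^2 M (L != M), so D-series; mu = 7 gives D_7.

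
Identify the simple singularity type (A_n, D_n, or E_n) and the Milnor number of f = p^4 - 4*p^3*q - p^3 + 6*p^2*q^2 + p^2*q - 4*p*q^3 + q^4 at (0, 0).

Type D5, Milnor number mu = 5.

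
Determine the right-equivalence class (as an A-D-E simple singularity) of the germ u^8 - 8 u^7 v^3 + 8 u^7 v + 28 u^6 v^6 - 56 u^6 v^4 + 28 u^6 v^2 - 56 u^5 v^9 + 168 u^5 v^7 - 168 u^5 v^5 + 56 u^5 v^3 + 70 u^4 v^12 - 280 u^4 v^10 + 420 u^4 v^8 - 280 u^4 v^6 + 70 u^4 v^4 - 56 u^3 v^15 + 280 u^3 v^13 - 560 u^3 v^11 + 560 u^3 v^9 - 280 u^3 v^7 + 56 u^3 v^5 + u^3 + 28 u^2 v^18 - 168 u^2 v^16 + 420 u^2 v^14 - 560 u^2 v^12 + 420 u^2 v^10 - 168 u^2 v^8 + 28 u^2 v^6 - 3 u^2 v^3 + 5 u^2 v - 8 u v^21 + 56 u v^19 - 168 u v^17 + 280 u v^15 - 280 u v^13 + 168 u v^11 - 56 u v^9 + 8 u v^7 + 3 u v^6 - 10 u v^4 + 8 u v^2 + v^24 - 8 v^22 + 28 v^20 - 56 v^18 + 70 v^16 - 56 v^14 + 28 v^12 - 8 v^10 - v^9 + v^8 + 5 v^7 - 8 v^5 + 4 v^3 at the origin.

The Hessian of f at 0 has rank 0. Corank 2; j^3 = (u + v)*(u + 2*v)^2 has shape L^2 M (L != M), so D-series; mu = 9 gives D_9.

D9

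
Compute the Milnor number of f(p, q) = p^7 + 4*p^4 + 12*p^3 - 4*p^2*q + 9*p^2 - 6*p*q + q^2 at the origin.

The Hessian of f at 0 has rank 1. Corank 1: A-series; mu = 6 gives A_6.

6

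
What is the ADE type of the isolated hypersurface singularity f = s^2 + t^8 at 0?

A7

The Hessian of f at 0 is [[2, 0], [0, 0]] with rank 1, so corank 1. A Groebner basis of the Jacobian ideal J(f) in C{s,t} is {t^7, s}; counting standard monomials gives mu = 7. Corank 1: A-series; mu = 7 gives A_7.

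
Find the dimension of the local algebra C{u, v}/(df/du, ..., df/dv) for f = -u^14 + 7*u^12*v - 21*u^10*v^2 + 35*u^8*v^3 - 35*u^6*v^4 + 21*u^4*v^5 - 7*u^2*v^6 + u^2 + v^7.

6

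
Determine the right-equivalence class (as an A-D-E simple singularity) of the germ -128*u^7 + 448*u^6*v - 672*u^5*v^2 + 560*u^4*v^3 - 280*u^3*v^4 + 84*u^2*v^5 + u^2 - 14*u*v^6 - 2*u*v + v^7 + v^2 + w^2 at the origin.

A_{6}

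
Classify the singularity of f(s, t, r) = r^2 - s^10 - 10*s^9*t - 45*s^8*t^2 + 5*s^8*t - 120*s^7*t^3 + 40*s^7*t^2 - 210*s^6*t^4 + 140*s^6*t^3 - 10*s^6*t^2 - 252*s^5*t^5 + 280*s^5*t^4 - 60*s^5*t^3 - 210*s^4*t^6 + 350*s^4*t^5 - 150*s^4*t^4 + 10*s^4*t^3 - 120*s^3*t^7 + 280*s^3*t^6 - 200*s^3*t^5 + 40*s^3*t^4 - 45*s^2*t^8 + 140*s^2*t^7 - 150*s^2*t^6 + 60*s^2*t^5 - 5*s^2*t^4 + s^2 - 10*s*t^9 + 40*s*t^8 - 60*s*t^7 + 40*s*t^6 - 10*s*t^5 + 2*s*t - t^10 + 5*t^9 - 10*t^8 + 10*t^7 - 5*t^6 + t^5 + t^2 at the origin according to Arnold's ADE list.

A4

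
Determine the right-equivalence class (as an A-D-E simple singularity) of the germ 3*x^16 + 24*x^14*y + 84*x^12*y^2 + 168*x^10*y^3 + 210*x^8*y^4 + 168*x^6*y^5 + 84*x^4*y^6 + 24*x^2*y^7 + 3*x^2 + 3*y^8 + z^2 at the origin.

The Hessian of f at 0 has rank 2. Corank 1: A-series; mu = 7 gives A_7.

A_7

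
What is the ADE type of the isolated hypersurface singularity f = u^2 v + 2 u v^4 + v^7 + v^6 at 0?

The Hessian of f at 0 has rank 0. Corank 2; j^3 = u^2*v has shape L^2 M (L != M), so D-series; mu = 7 gives D_7.

D7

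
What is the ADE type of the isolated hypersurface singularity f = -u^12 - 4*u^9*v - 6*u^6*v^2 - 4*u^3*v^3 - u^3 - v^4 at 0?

The Hessian of f at 0 has rank 0. Corank 2; j^3 = -u^3 is a perfect cube, so E-series; the 4-jet and mu = 6 give E_6.

E_6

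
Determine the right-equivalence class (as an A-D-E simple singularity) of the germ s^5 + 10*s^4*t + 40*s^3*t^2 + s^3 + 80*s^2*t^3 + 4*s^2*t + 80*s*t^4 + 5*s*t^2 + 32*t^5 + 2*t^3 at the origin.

D_{6}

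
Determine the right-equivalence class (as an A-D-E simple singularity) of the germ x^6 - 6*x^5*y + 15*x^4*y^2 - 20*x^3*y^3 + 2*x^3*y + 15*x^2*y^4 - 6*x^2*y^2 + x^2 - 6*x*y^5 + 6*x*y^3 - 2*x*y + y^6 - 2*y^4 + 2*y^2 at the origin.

A1

The Hessian of f at 0 has rank 2. Corank 0: nondegenerate Morse point, so A_1.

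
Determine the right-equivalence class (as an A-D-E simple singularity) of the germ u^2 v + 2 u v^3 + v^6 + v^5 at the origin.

D7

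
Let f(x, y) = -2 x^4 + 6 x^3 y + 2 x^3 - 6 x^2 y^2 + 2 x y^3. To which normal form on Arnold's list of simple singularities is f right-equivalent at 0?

E_7

The Hessian of f at 0 is [[0, 0], [0, 0]] with rank 0, so corank 2. A Groebner basis of the Jacobian ideal J(f) in C{x,y} is {3*x^2 + y^4 + y^3, x^3, x^2*y - x^2 - y^3/3, -2*x^2 + x*y^2 - 2*y^3/3}; counting standard monomials gives mu = 7. Corank 2; j^3 = 2*x^3 is a perfect cube, so E-series; the 4-jet and mu = 7 give E_7.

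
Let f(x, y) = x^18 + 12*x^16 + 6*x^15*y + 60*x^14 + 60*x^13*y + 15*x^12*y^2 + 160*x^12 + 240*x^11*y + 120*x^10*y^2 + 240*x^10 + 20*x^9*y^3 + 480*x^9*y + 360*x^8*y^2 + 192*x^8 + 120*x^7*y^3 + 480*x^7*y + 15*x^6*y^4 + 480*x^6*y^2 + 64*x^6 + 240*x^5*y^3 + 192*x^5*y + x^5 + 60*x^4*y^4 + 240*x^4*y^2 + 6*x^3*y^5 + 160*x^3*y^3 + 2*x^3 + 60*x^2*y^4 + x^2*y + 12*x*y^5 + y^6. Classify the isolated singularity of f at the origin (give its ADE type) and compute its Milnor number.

Type D_7, Milnor number mu = 7.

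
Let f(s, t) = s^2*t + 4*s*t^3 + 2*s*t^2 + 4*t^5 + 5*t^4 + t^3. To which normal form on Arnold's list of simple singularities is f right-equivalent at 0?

The Hessian of f at 0 is [[0, 0], [0, 0]] with rank 0, so corank 2. A Groebner basis of the Jacobian ideal J(f) in C{s,t} is {s*t^2 - s*t/2 - t^2/2, s*t/2 + t^3 + t^2/2, s^2 - t^2}; counting standard monomials gives mu = 5. Corank 2; j^3 = t*(s + t)^2 has shape L^2 M (L != M), so D-series; mu = 5 gives D_5.

D5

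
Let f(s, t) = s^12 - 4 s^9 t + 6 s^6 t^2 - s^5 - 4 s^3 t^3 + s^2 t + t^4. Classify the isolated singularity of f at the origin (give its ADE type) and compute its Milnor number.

Type D5, Milnor number mu = 5.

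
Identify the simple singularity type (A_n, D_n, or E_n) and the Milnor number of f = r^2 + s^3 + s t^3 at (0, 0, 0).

Type E_7, Milnor number mu = 7.

The Hessian of f at 0 is [[0, 0, 0], [0, 0, 0], [0, 0, 2]] with rank 1, so corank 2. A Groebner basis of the Jacobian ideal J(f) in C{s,t,r} is {s^3, s*t^2, 3*s^2 + t^3, r}; counting standard monomials gives mu = 7. Corank 2; j^3 = s^3 is a perfect cube, so E-series; the 4-jet and mu = 7 give E_7.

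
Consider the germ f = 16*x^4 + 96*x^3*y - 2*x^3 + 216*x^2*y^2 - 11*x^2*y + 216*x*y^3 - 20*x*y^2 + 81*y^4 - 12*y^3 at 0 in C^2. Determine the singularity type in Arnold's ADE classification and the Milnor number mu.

Type D_{5}, Milnor number mu = 5.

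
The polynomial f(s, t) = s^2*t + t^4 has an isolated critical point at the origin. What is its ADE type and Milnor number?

Type D_5, Milnor number mu = 5.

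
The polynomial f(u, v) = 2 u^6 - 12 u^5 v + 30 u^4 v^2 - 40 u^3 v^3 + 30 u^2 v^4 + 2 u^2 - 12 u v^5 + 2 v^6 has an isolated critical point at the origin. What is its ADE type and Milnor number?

Type A5, Milnor number mu = 5.

The Hessian of f at 0 has rank 1. Corank 1: A-series; mu = 5 gives A_5.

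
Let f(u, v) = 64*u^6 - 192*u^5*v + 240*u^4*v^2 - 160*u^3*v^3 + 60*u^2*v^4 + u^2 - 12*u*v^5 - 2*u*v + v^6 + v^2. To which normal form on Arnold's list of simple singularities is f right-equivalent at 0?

The Hessian of f at 0 has rank 1. Corank 1: A-series; mu = 5 gives A_5.

A_5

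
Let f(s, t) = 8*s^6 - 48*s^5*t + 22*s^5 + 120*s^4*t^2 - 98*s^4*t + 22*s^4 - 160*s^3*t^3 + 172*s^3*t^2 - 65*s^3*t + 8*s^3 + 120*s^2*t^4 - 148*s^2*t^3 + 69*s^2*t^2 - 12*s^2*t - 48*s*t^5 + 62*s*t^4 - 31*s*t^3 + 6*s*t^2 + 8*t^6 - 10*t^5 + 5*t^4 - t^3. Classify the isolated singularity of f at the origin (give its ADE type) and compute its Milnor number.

Type E_7, Milnor number mu = 7.

The Hessian of f at 0 has rank 0. Corank 2; j^3 = (2*s - t)^3 is a perfect cube, so E-series; the 4-jet and mu = 7 give E_7.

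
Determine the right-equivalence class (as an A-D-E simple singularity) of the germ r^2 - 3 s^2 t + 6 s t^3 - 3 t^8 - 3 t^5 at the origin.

D9

The Hessian of f at 0 is [[0, 0, 0], [0, 0, 0], [0, 0, 2]] with rank 1, so corank 2. A Groebner basis of the Jacobian ideal J(f) in C{s,t,r} is {s^4, s^3*t + s^2/8 - s*t^2/8, -s^3 + s^2*t^2, -s*t + t^3, r}; counting standard monomials gives mu = 9. Corank 2; j^3 = -3*s^2*t has shape L^2 M (L != M), so D-series; mu = 9 gives D_9.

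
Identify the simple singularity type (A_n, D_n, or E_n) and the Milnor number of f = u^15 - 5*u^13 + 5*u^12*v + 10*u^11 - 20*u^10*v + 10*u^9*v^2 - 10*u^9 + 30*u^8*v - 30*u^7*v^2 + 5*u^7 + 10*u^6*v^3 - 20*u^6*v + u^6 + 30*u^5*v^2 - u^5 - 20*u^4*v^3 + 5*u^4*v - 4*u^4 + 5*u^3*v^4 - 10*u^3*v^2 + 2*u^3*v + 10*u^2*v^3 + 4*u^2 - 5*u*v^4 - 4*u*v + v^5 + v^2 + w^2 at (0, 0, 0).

Type A_{4}, Milnor number mu = 4.

The Hessian of f at 0 is [[8, -4, 0], [-4, 2, 0], [0, 0, 2]] with rank 2, so corank 1. A Groebner basis of the Jacobian ideal J(f) in C{u,v,w} is {-16*u + v^3 + 8*v, u^2 - v^2/4, u*v - v^2/2, w}; counting standard monomials gives mu = 4. Corank 1: A-series; mu = 4 gives A_4.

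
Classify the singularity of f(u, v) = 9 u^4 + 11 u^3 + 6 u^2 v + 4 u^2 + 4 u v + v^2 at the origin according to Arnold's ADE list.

A_{2}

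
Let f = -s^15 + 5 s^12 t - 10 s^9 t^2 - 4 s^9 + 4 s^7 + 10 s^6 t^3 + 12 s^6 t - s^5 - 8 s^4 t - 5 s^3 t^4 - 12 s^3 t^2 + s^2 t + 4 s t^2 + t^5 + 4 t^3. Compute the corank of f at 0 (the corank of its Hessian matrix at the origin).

2

The Hessian at 0 is [[0, 0], [0, 0]] of rank 0; hence corank 2.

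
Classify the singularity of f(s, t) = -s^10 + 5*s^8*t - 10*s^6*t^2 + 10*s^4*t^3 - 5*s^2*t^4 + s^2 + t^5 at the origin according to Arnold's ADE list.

A_4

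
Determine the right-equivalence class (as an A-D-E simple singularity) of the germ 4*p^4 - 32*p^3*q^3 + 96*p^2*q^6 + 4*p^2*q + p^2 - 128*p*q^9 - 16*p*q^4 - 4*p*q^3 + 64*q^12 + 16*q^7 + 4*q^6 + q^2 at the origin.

The Hessian of f at 0 has rank 2. Corank 0: nondegenerate Morse point, so A_1.

A1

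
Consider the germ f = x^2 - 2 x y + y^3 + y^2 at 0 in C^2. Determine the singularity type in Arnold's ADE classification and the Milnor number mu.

The Hessian of f at 0 has rank 1. Corank 1: A-series; mu = 2 gives A_2.

Type A_2, Milnor number mu = 2.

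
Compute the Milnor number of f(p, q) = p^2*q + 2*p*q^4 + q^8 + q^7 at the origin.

9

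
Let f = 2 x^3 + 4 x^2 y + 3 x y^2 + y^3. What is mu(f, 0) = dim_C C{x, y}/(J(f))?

The Hessian of f at 0 is [[0, 0], [0, 0]] with rank 0, so corank 2. A Groebner basis of the Jacobian ideal J(f) in C{x,y} is {y^3, x^2 - 3*y^2/2, x*y + 3*y^2/2}; counting standard monomials gives mu = 4. Corank 2; j^3 = (x + y)*(2*x^2 + 2*x*y + y^2) splits into three distinct lines over C (the quadratic factor has nonzero discriminant), so D_4.

4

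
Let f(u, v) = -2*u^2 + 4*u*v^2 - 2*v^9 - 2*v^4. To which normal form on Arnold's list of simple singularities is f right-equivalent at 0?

A_8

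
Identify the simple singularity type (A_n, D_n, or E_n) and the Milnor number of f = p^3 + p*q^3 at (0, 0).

The Hessian of f at 0 has rank 0. Corank 2; j^3 = p^3 is a perfect cube, so E-series; the 4-jet and mu = 7 give E_7.

Type E_{7}, Milnor number mu = 7.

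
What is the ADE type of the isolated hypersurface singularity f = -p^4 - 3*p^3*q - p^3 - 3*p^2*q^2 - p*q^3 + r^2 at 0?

E_7

The Hessian of f at 0 is [[0, 0, 0], [0, 0, 0], [0, 0, 2]] with rank 1, so corank 2. A Groebner basis of the Jacobian ideal J(f) in C{p,q,r} is {3*p^2 + q^4 + q^3, p^3, p^2*q - p^2 - q^3/3, 2*p^2 + p*q^2 + 2*q^3/3, r}; counting standard monomials gives mu = 7. Corank 2; j^3 = -p^3 is a perfect cube, so E-series; the 4-jet and mu = 7 give E_7.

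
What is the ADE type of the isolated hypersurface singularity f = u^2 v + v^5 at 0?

D_6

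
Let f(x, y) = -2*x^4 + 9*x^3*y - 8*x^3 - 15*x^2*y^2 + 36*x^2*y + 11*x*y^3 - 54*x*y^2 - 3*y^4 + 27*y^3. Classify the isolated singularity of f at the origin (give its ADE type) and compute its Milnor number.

Type E_{7}, Milnor number mu = 7.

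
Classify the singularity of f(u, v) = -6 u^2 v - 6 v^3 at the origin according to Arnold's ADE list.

D_4

The Hessian of f at 0 has rank 0. Corank 2; j^3 = -6*v*(u^2 + v^2) splits into three distinct lines over C (the quadratic factor has nonzero discriminant), so D_4.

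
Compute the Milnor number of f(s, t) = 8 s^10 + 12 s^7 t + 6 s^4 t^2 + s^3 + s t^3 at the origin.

7

The Hessian of f at 0 is [[0, 0], [0, 0]] with rank 0, so corank 2. A Groebner basis of the Jacobian ideal J(f) in C{s,t} is {s^3, s*t^2, 3*s^2 + t^3}; counting standard monomials gives mu = 7. Corank 2; j^3 = s^3 is a perfect cube, so E-series; the 4-jet and mu = 7 give E_7.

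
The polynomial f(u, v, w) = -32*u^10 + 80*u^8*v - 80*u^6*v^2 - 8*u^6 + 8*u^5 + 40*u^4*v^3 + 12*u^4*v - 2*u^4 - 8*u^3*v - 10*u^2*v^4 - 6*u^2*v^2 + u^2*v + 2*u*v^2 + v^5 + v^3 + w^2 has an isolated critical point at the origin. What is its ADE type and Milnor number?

Type D_{6}, Milnor number mu = 6.

The Hessian of f at 0 is [[0, 0, 0], [0, 0, 0], [0, 0, 2]] with rank 1, so corank 2. A Groebner basis of the Jacobian ideal J(f) in C{u,v,w} is {u^3 + 2*u^2 + 9*u*v/2 + 5*v^2/2, u^2*v - u*v/2 - v^2/2, -2*u^2 + u*v^2 - 7*u*v/2 - 3*v^2/2, 4*u^2 + 15*u*v/2 + v^3 + 7*v^2/2, w}; counting standard monomials gives mu = 6. Corank 2; j^3 = v*(u + v)^2 has shape L^2 M (L != M), so D-series; mu = 6 gives D_6.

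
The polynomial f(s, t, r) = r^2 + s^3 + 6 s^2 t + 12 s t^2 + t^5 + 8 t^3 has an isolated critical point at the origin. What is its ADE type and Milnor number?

The Hessian of f at 0 is [[0, 0, 0], [0, 0, 0], [0, 0, 2]] with rank 1, so corank 2. A Groebner basis of the Jacobian ideal J(f) in C{s,t,r} is {t^4, s^2 + 4*s*t + 4*t^2, r}; counting standard monomials gives mu = 8. Corank 2; j^3 = (s + 2*t)^3 is a perfect cube, so E-series; the 5-jet and mu = 8 give E_8.

Type E_{8}, Milnor number mu = 8.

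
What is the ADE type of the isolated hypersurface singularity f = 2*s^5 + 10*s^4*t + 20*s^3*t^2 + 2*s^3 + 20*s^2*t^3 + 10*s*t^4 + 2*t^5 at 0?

E_8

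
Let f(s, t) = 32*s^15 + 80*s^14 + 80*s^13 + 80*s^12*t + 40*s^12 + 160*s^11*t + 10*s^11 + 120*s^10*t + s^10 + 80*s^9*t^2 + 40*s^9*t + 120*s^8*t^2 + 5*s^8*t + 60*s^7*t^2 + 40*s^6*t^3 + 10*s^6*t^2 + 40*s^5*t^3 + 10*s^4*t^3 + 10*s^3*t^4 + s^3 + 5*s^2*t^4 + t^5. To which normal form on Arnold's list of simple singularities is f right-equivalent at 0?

E_{8}

The Hessian of f at 0 has rank 0. Corank 2; j^3 = s^3 is a perfect cube, so E-series; the 5-jet and mu = 8 give E_8.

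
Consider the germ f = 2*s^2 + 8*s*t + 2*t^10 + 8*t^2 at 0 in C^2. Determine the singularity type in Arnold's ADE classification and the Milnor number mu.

Type A_9, Milnor number mu = 9.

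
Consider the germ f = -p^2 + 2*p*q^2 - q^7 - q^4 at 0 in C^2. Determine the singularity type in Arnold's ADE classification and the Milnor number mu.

The Hessian of f at 0 is [[-2, 0], [0, 0]] with rank 1, so corank 1. A Groebner basis of the Jacobian ideal J(f) in C{p,q} is {p^3, -p + q^2}; counting standard monomials gives mu = 6. Corank 1: A-series; mu = 6 gives A_6.

Type A_{6}, Milnor number mu = 6.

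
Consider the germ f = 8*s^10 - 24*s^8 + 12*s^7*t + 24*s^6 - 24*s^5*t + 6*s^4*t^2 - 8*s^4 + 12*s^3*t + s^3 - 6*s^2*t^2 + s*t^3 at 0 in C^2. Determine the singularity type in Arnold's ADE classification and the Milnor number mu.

The Hessian of f at 0 has rank 0. Corank 2; j^3 = s^3 is a perfect cube, so E-series; the 4-jet and mu = 7 give E_7.

Type E_{7}, Milnor number mu = 7.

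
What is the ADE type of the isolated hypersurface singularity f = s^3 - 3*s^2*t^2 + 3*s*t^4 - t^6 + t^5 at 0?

E8

The Hessian of f at 0 has rank 0. Corank 2; j^3 = s^3 is a perfect cube, so E-series; the 5-jet and mu = 8 give E_8.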